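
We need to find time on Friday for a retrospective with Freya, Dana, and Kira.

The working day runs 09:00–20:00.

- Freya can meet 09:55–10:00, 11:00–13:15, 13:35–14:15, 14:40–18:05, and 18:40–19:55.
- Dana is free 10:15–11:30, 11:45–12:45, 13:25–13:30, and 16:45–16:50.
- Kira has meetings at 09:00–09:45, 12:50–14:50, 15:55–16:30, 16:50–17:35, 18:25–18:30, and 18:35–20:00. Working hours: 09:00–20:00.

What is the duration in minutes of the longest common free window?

60 minutes

Kira free within 09:00–20:00: 09:45–12:50, 14:50–15:55, 16:30–16:50, 17:35–18:25, 18:30–18:35.
Freya ∩ Dana: 11:00–11:30, 11:45–12:45, 16:45–16:50.
Freya ∩ Dana ∩ Kira: 11:00–11:30, 11:45–12:45, 16:45–16:50.
Common window lengths: 30, 60, 5 min; longest is 60.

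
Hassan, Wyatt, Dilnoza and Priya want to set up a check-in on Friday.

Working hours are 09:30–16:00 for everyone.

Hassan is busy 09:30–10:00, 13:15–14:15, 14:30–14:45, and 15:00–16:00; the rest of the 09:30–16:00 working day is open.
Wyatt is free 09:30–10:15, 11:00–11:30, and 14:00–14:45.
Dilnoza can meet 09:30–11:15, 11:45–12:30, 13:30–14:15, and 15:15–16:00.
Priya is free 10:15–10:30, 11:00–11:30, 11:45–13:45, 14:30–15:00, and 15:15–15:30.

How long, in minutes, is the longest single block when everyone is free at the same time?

15 minutes

Hassan free within 09:30–16:00: 10:00–13:15, 14:15–14:30, 14:45–15:00.
Hassan ∩ Wyatt: 10:00–10:15, 11:00–11:30, 14:15–14:30.
Hassan ∩ Wyatt ∩ Dilnoza: 10:00–10:15, 11:00–11:15.
Hassan ∩ Wyatt ∩ Dilnoza ∩ Priya: 11:00–11:15.
Single common window of 15 minutes.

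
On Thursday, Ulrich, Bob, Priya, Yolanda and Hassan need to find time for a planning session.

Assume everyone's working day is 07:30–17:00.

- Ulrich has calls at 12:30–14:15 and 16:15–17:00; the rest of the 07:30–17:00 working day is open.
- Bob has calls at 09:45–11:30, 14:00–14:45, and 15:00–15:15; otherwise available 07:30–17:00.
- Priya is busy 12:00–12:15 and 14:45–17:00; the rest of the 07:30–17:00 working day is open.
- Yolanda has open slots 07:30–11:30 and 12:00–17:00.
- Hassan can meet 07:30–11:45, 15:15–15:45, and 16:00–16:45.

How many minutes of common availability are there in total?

135 minutes

Ulrich free within 07:30–17:00: 07:30–12:30, 14:15–16:15.
Bob free within 07:30–17:00: 07:30–09:45, 11:30–14:00, 14:45–15:00, 15:15–17:00.
Priya free within 07:30–17:00: 07:30–12:00, 12:15–14:45.
Ulrich ∩ Bob: 07:30–09:45, 11:30–12:30, 14:45–15:00, 15:15–16:15.
Ulrich ∩ Bob ∩ Priya: 07:30–09:45, 11:30–12:00, 12:15–12:30.
Ulrich ∩ Bob ∩ Priya ∩ Yolanda: 07:30–09:45, 12:15–12:30.
Ulrich ∩ Bob ∩ Priya ∩ Yolanda ∩ Hassan: 07:30–09:45.
Total common minutes: 135.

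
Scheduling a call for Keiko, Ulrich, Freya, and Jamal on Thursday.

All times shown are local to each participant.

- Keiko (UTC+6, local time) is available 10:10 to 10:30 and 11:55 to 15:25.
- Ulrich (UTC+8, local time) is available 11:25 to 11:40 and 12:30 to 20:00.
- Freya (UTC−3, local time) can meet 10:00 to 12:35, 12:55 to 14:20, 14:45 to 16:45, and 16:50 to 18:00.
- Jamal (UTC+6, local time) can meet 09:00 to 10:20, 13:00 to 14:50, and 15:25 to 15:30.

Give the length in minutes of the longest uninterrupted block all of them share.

0 minutes

Keiko → UTC: 04:10–04:30, 05:55–09:25.
Ulrich → UTC: 03:25–03:40, 04:30–12:00.
Freya → UTC: 13:00–15:35, 15:55–17:20, 17:45–19:45, 19:50–21:00.
Jamal → UTC: 03:00–04:20, 07:00–08:50, 09:25–09:30.
Keiko ∩ Ulrich: 05:55–09:25.
Keiko ∩ Ulrich ∩ Freya: (none).
Keiko ∩ Ulrich ∩ Freya ∩ Jamal: (none).
No common window.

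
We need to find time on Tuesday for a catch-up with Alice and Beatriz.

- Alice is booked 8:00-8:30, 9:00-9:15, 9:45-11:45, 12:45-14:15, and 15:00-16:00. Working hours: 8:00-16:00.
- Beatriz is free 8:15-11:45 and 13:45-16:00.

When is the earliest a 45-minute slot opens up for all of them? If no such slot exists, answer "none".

Alice free within 08:00–16:00: 08:30–09:00, 09:15–09:45, 11:45–12:45, 14:15–15:00.
Alice ∩ Beatriz: 08:30–09:00, 09:15–09:45, 14:15–15:00.
Windows ≥ 45 min: 14:15–15:00.
Earliest such window starts at 14:15.

14:15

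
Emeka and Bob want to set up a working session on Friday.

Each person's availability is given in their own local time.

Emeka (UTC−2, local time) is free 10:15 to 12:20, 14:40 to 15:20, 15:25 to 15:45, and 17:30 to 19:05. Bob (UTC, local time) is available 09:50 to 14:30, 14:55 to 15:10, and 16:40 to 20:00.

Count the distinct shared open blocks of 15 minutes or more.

4

Emeka → UTC: 12:15–14:20, 16:40–17:20, 17:25–17:45, 19:30–21:05.
Bob → UTC: 09:50–14:30, 14:55–15:10, 16:40–20:00.
Emeka ∩ Bob: 12:15–14:20, 16:40–17:20, 17:25–17:45, 19:30–20:00.
Windows ≥ 15 min: 12:15–14:20, 16:40–17:20, 17:25–17:45, 19:30–20:00.
That's 4 windows.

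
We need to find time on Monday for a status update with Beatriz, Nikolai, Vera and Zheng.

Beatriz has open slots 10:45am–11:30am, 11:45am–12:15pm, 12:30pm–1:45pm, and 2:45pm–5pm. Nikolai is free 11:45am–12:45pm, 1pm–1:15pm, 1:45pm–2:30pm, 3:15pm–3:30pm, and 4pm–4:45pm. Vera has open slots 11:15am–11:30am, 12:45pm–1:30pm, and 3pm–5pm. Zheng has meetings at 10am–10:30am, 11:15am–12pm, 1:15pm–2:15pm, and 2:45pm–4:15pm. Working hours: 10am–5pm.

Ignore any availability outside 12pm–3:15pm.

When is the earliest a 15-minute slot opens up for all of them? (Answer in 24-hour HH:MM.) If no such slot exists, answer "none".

Zheng free within 10:00–17:00: 10:30–11:15, 12:00–13:15, 14:15–14:45, 16:15–17:00.
Beatriz ∩ Nikolai: 11:45–12:15, 12:30–12:45, 13:00–13:15, 15:15–15:30, 16:00–16:45.
Beatriz ∩ Nikolai ∩ Vera: 13:00–13:15, 15:15–15:30, 16:00–16:45.
Beatriz ∩ Nikolai ∩ Vera ∩ Zheng: 13:00–13:15, 16:15–16:45.
Restricted to 12:00–15:15: 13:00–13:15.
Windows ≥ 15 min: 13:00–13:15.
Earliest such window starts at 13:00.

13:00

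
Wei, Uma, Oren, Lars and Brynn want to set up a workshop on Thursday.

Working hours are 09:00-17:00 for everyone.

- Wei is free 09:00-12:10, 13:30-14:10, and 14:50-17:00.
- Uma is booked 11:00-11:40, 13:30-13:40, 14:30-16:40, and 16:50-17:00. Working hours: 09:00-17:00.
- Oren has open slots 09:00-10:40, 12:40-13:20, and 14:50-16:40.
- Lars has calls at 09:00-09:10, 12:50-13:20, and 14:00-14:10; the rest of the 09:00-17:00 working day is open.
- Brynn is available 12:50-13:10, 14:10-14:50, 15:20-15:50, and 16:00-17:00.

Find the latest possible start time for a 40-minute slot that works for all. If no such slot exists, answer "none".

Uma free within 09:00–17:00: 09:00–11:00, 11:40–13:30, 13:40–14:30, 16:40–16:50.
Lars free within 09:00–17:00: 09:10–12:50, 13:20–14:00, 14:10–17:00.
Wei ∩ Uma: 09:00–11:00, 11:40–12:10, 13:40–14:10, 16:40–16:50.
Wei ∩ Uma ∩ Oren: 09:00–10:40.
Wei ∩ Uma ∩ Oren ∩ Lars: 09:10–10:40.
Wei ∩ Uma ∩ Oren ∩ Lars ∩ Brynn: (none).
Windows ≥ 40 min: (none).

none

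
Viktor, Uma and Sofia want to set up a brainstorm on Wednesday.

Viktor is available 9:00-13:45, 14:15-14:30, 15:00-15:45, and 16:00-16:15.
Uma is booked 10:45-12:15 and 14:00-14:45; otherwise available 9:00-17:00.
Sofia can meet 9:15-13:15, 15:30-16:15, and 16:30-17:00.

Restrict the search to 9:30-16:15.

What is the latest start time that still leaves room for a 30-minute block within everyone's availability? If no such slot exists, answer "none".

12:45

Uma free within 09:00–17:00: 09:00–10:45, 12:15–14:00, 14:45–17:00.
Viktor ∩ Uma: 09:00–10:45, 12:15–13:45, 15:00–15:45, 16:00–16:15.
Viktor ∩ Uma ∩ Sofia: 09:15–10:45, 12:15–13:15, 15:30–15:45, 16:00–16:15.
Restricted to 09:30–16:15: 09:30–10:45, 12:15–13:15, 15:30–15:45, 16:00–16:15.
Windows ≥ 30 min: 09:30–10:45, 12:15–13:15.
Latest start in the last window 12:15–13:15 is 13:15 − 30 min = 12:45.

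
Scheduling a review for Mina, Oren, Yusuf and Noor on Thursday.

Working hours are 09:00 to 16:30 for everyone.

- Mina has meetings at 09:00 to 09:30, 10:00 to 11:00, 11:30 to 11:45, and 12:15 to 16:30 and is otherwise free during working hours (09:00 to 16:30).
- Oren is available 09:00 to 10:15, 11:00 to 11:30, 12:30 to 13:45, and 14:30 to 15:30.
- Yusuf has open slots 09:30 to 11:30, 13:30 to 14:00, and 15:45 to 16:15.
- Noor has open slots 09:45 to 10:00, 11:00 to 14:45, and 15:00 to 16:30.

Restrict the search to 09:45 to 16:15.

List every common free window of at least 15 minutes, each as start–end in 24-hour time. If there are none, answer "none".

09:45–10:00, 11:00–11:30

Mina free within 09:00–16:30: 09:30–10:00, 11:00–11:30, 11:45–12:15.
Mina ∩ Oren: 09:30–10:00, 11:00–11:30.
Mina ∩ Oren ∩ Yusuf: 09:30–10:00, 11:00–11:30.
Mina ∩ Oren ∩ Yusuf ∩ Noor: 09:45–10:00, 11:00–11:30.
Restricted to 09:45–16:15: 09:45–10:00, 11:00–11:30.
Windows ≥ 15 min: 09:45–10:00, 11:00–11:30.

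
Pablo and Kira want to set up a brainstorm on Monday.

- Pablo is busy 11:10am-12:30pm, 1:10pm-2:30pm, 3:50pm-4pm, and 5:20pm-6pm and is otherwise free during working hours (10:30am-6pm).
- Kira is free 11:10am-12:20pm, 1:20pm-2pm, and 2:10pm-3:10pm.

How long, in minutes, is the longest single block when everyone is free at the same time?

Pablo free within 10:30–18:00: 10:30–11:10, 12:30–13:10, 14:30–15:50, 16:00–17:20.
Pablo ∩ Kira: 14:30–15:10.
Single common window of 40 minutes.

40 minutes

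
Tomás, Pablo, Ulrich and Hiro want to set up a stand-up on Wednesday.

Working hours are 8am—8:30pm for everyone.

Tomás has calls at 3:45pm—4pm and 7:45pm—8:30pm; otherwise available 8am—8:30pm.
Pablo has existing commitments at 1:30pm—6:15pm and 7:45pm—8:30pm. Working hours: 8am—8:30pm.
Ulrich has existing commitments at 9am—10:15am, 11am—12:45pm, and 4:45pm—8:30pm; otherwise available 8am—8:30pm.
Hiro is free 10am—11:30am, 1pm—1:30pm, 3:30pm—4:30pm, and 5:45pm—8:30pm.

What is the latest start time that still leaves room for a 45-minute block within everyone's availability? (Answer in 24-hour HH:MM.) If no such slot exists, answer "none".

10:15

Tomás free within 08:00–20:30: 08:00–15:45, 16:00–19:45.
Pablo free within 08:00–20:30: 08:00–13:30, 18:15–19:45.
Ulrich free within 08:00–20:30: 08:00–09:00, 10:15–11:00, 12:45–16:45.
Tomás ∩ Pablo: 08:00–13:30, 18:15–19:45.
Tomás ∩ Pablo ∩ Ulrich: 08:00–09:00, 10:15–11:00, 12:45–13:30.
Tomás ∩ Pablo ∩ Ulrich ∩ Hiro: 10:15–11:00, 13:00–13:30.
Windows ≥ 45 min: 10:15–11:00.
Latest start in the last window 10:15–11:00 is 11:00 − 45 min = 10:15.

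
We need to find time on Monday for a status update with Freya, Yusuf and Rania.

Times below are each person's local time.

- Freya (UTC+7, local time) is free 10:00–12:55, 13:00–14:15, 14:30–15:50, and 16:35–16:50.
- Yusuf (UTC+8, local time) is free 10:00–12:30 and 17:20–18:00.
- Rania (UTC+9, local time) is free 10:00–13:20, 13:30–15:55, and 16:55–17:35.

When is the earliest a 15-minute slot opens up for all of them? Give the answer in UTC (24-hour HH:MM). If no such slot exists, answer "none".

03:00

Freya → UTC: 03:00–05:55, 06:00–07:15, 07:30–08:50, 09:35–09:50.
Yusuf → UTC: 02:00–04:30, 09:20–10:00.
Rania → UTC: 01:00–04:20, 04:30–06:55, 07:55–08:35.
Freya ∩ Yusuf: 03:00–04:30, 09:35–09:50.
Freya ∩ Yusuf ∩ Rania: 03:00–04:20.
Windows ≥ 15 min: 03:00–04:20.
Earliest such window starts at 03:00.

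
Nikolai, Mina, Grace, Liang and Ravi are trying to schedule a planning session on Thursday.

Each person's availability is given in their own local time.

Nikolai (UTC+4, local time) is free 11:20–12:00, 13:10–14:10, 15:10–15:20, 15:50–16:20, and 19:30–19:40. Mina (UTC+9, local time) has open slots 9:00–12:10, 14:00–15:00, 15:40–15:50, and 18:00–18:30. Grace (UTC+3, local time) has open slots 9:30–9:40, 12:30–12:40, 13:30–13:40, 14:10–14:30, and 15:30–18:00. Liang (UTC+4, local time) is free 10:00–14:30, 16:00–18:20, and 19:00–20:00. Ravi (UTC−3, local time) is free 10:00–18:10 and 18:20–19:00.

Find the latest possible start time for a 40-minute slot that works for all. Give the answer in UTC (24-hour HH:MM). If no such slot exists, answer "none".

none

Nikolai → UTC: 07:20–08:00, 09:10–10:10, 11:10–11:20, 11:50–12:20, 15:30–15:40.
Mina → UTC: 00:00–03:10, 05:00–06:00, 06:40–06:50, 09:00–09:30.
Grace → UTC: 06:30–06:40, 09:30–09:40, 10:30–10:40, 11:10–11:30, 12:30–15:00.
Liang → UTC: 06:00–10:30, 12:00–14:20, 15:00–16:00.
Ravi → UTC: 13:00–21:10, 21:20–22:00.
Nikolai ∩ Mina: 09:10–09:30.
Nikolai ∩ Mina ∩ Grace: (none).
Nikolai ∩ Mina ∩ Grace ∩ Liang: (none).
Nikolai ∩ Mina ∩ Grace ∩ Liang ∩ Ravi: (none).
Windows ≥ 40 min: (none).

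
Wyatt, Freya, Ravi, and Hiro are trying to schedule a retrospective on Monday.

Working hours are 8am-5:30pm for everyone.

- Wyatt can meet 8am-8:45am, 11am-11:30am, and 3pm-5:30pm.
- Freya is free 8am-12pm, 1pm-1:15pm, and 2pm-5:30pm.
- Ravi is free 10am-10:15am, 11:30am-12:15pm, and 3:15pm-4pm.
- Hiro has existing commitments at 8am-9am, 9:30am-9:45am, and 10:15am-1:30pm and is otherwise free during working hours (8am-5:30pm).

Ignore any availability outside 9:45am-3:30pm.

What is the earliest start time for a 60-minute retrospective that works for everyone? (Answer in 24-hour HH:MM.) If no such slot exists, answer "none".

Hiro free within 08:00–17:30: 09:00–09:30, 09:45–10:15, 13:30–17:30.
Wyatt ∩ Freya: 08:00–08:45, 11:00–11:30, 15:00–17:30.
Wyatt ∩ Freya ∩ Ravi: 15:15–16:00.
Wyatt ∩ Freya ∩ Ravi ∩ Hiro: 15:15–16:00.
Restricted to 09:45–15:30: 15:15–15:30.
Windows ≥ 60 min: (none).

none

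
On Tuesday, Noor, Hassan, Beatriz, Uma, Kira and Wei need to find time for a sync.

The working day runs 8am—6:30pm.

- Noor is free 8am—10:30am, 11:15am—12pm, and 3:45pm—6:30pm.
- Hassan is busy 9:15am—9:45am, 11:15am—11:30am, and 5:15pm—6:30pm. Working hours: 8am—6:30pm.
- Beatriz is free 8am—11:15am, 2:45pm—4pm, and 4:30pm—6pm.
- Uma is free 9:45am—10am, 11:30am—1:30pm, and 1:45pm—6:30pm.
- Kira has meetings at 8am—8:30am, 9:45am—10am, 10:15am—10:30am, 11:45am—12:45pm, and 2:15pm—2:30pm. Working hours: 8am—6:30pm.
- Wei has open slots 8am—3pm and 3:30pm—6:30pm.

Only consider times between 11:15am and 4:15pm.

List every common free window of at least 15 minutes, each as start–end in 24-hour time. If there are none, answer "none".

15:45–16:00

Hassan free within 08:00–18:30: 08:00–09:15, 09:45–11:15, 11:30–17:15.
Kira free within 08:00–18:30: 08:30–09:45, 10:00–10:15, 10:30–11:45, 12:45–14:15, 14:30–18:30.
Noor ∩ Hassan: 08:00–09:15, 09:45–10:30, 11:30–12:00, 15:45–17:15.
Noor ∩ Hassan ∩ Beatriz: 08:00–09:15, 09:45–10:30, 15:45–16:00, 16:30–17:15.
Noor ∩ Hassan ∩ Beatriz ∩ Uma: 09:45–10:00, 15:45–16:00, 16:30–17:15.
Noor ∩ Hassan ∩ Beatriz ∩ Uma ∩ Kira: 15:45–16:00, 16:30–17:15.
Noor ∩ Hassan ∩ Beatriz ∩ Uma ∩ Kira ∩ Wei: 15:45–16:00, 16:30–17:15.
Restricted to 11:15–16:15: 15:45–16:00.
Windows ≥ 15 min: 15:45–16:00.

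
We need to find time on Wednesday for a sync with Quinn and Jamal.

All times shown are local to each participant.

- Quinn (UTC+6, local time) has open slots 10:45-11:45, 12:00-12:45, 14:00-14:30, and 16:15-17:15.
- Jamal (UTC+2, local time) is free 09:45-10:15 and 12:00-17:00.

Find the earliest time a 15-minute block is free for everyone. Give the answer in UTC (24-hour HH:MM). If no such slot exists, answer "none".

Quinn → UTC: 04:45–05:45, 06:00–06:45, 08:00–08:30, 10:15–11:15.
Jamal → UTC: 07:45–08:15, 10:00–15:00.
Quinn ∩ Jamal: 08:00–08:15, 10:15–11:15.
Windows ≥ 15 min: 08:00–08:15, 10:15–11:15.
Earliest such window starts at 08:00.

08:00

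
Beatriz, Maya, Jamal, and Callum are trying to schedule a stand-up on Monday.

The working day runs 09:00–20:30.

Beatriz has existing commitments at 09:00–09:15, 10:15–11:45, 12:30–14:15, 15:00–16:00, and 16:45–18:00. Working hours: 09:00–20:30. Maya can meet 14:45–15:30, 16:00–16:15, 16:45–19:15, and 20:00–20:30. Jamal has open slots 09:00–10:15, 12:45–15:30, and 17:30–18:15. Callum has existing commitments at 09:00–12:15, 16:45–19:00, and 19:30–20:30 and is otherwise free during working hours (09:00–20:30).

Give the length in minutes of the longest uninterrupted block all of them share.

Beatriz free within 09:00–20:30: 09:15–10:15, 11:45–12:30, 14:15–15:00, 16:00–16:45, 18:00–20:30.
Callum free within 09:00–20:30: 12:15–16:45, 19:00–19:30.
Beatriz ∩ Maya: 14:45–15:00, 16:00–16:15, 18:00–19:15, 20:00–20:30.
Beatriz ∩ Maya ∩ Jamal: 14:45–15:00, 18:00–18:15.
Beatriz ∩ Maya ∩ Jamal ∩ Callum: 14:45–15:00.
Single common window of 15 minutes.

15 minutes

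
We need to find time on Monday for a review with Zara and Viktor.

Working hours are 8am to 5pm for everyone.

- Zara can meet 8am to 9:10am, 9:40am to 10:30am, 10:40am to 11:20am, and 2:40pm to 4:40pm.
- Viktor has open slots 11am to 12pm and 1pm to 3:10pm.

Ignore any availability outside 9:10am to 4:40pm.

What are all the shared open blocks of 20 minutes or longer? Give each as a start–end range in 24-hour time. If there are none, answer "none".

11:00–11:20, 14:40–15:10

Zara ∩ Viktor: 11:00–11:20, 14:40–15:10.
Restricted to 09:10–16:40: 11:00–11:20, 14:40–15:10.
Windows ≥ 20 min: 11:00–11:20, 14:40–15:10.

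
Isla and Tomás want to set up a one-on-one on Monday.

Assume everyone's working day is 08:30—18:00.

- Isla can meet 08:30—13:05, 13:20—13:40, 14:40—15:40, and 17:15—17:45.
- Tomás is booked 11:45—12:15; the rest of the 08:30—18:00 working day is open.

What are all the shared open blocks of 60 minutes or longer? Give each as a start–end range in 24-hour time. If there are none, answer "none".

Tomás free within 08:30–18:00: 08:30–11:45, 12:15–18:00.
Isla ∩ Tomás: 08:30–11:45, 12:15–13:05, 13:20–13:40, 14:40–15:40, 17:15–17:45.
Windows ≥ 60 min: 08:30–11:45, 14:40–15:40.

08:30–11:45, 14:40–15:40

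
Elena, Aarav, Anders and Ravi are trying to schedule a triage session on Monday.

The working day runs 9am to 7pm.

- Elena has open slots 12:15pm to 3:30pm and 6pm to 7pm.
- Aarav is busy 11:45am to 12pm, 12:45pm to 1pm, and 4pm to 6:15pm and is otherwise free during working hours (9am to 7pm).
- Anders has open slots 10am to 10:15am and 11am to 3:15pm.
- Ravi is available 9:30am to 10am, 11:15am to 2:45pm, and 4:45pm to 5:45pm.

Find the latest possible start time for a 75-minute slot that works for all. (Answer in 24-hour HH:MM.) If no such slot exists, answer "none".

Aarav free within 09:00–19:00: 09:00–11:45, 12:00–12:45, 13:00–16:00, 18:15–19:00.
Elena ∩ Aarav: 12:15–12:45, 13:00–15:30, 18:15–19:00.
Elena ∩ Aarav ∩ Anders: 12:15–12:45, 13:00–15:15.
Elena ∩ Aarav ∩ Anders ∩ Ravi: 12:15–12:45, 13:00–14:45.
Windows ≥ 75 min: 13:00–14:45.
Latest start in the last window 13:00–14:45 is 14:45 − 75 min = 13:30.

13:30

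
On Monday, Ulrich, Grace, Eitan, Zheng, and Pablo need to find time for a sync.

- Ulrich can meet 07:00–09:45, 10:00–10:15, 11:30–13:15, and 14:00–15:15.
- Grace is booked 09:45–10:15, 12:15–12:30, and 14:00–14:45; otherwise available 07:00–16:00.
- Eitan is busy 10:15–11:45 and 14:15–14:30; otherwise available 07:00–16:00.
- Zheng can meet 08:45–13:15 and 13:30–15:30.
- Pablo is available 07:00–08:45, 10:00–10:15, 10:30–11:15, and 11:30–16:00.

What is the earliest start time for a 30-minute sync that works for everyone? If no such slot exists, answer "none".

Grace free within 07:00–16:00: 07:00–09:45, 10:15–12:15, 12:30–14:00, 14:45–16:00.
Eitan free within 07:00–16:00: 07:00–10:15, 11:45–14:15, 14:30–16:00.
Ulrich ∩ Grace: 07:00–09:45, 11:30–12:15, 12:30–13:15, 14:45–15:15.
Ulrich ∩ Grace ∩ Eitan: 07:00–09:45, 11:45–12:15, 12:30–13:15, 14:45–15:15.
Ulrich ∩ Grace ∩ Eitan ∩ Zheng: 08:45–09:45, 11:45–12:15, 12:30–13:15, 14:45–15:15.
Ulrich ∩ Grace ∩ Eitan ∩ Zheng ∩ Pablo: 11:45–12:15, 12:30–13:15, 14:45–15:15.
Windows ≥ 30 min: 11:45–12:15, 12:30–13:15, 14:45–15:15.
Earliest such window starts at 11:45.

11:45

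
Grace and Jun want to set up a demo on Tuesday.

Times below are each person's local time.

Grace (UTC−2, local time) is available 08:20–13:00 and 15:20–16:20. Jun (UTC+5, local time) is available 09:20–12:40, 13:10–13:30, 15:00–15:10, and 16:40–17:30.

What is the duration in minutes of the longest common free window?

Grace → UTC: 10:20–15:00, 17:20–18:20.
Jun → UTC: 04:20–07:40, 08:10–08:30, 10:00–10:10, 11:40–12:30.
Grace ∩ Jun: 11:40–12:30.
Single common window of 50 minutes.

50 minutes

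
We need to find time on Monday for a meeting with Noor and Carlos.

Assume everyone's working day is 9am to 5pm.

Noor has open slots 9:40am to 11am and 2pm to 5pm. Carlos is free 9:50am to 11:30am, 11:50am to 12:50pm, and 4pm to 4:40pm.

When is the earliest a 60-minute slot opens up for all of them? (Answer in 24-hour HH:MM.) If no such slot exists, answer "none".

09:50

Noor ∩ Carlos: 09:50–11:00, 16:00–16:40.
Windows ≥ 60 min: 09:50–11:00.
Earliest such window starts at 09:50.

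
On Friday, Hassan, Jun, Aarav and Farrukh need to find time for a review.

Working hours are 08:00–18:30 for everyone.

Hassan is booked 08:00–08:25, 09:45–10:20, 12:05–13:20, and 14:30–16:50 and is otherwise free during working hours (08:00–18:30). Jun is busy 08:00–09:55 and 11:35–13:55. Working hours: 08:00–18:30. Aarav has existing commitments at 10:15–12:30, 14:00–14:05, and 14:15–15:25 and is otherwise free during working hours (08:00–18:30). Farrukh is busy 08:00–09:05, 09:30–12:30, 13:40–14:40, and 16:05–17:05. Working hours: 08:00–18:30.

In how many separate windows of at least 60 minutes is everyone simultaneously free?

Hassan free within 08:00–18:30: 08:25–09:45, 10:20–12:05, 13:20–14:30, 16:50–18:30.
Jun free within 08:00–18:30: 09:55–11:35, 13:55–18:30.
Aarav free within 08:00–18:30: 08:00–10:15, 12:30–14:00, 14:05–14:15, 15:25–18:30.
Farrukh free within 08:00–18:30: 09:05–09:30, 12:30–13:40, 14:40–16:05, 17:05–18:30.
Hassan ∩ Jun: 10:20–11:35, 13:55–14:30, 16:50–18:30.
Hassan ∩ Jun ∩ Aarav: 13:55–14:00, 14:05–14:15, 16:50–18:30.
Hassan ∩ Jun ∩ Aarav ∩ Farrukh: 17:05–18:30.
Windows ≥ 60 min: 17:05–18:30.
That's 1 window.

1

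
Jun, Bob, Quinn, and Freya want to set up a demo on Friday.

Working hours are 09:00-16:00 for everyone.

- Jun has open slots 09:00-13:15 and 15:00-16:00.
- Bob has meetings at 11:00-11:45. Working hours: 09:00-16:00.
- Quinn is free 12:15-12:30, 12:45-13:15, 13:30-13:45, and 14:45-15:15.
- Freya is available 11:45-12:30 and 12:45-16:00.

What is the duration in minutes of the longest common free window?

Bob free within 09:00–16:00: 09:00–11:00, 11:45–16:00.
Jun ∩ Bob: 09:00–11:00, 11:45–13:15, 15:00–16:00.
Jun ∩ Bob ∩ Quinn: 12:15–12:30, 12:45–13:15, 15:00–15:15.
Jun ∩ Bob ∩ Quinn ∩ Freya: 12:15–12:30, 12:45–13:15, 15:00–15:15.
Common window lengths: 15, 30, 15 min; longest is 30.

30 minutes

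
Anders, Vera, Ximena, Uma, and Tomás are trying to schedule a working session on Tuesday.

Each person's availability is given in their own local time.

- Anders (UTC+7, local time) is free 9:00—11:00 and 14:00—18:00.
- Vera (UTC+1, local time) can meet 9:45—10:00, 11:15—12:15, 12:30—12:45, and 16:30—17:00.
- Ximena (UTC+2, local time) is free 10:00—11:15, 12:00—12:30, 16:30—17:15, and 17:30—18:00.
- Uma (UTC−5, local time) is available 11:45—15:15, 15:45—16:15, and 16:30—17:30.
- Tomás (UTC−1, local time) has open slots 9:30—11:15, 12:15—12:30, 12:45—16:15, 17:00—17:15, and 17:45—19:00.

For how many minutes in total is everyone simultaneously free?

Anders → UTC: 02:00–04:00, 07:00–11:00.
Vera → UTC: 08:45–09:00, 10:15–11:15, 11:30–11:45, 15:30–16:00.
Ximena → UTC: 08:00–09:15, 10:00–10:30, 14:30–15:15, 15:30–16:00.
Uma → UTC: 16:45–20:15, 20:45–21:15, 21:30–22:30.
Tomás → UTC: 10:30–12:15, 13:15–13:30, 13:45–17:15, 18:00–18:15, 18:45–20:00.
Anders ∩ Vera: 08:45–09:00, 10:15–11:00.
Anders ∩ Vera ∩ Ximena: 08:45–09:00, 10:15–10:30.
Anders ∩ Vera ∩ Ximena ∩ Uma: (none).
Anders ∩ Vera ∩ Ximena ∩ Uma ∩ Tomás: (none).
Total common minutes: 0.

0 minutes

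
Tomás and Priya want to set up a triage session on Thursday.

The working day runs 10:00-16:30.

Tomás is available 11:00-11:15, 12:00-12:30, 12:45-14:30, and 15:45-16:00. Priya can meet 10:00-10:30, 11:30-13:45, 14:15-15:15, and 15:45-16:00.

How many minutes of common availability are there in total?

120 minutes

Tomás ∩ Priya: 12:00–12:30, 12:45–13:45, 14:15–14:30, 15:45–16:00.
Total common minutes: 30 + 60 + 15 + 15 = 120.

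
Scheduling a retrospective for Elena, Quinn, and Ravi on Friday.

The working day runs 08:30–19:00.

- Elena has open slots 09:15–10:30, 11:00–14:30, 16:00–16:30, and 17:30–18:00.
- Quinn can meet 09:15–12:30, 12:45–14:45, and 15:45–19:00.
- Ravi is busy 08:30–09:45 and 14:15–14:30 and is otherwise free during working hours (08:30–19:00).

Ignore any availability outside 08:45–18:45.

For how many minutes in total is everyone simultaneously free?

Ravi free within 08:30–19:00: 09:45–14:15, 14:30–19:00.
Elena ∩ Quinn: 09:15–10:30, 11:00–12:30, 12:45–14:30, 16:00–16:30, 17:30–18:00.
Elena ∩ Quinn ∩ Ravi: 09:45–10:30, 11:00–12:30, 12:45–14:15, 16:00–16:30, 17:30–18:00.
Restricted to 08:45–18:45: 09:45–10:30, 11:00–12:30, 12:45–14:15, 16:00–16:30, 17:30–18:00.
Total common minutes: 45 + 90 + 90 + 30 + 30 = 285.

285 minutes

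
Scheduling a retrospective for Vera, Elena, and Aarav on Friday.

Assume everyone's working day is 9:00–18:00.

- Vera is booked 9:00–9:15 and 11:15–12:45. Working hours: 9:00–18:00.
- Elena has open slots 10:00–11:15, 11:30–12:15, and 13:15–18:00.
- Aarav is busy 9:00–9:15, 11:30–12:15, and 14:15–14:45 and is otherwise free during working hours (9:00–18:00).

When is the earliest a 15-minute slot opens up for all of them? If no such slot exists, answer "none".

10:00

Vera free within 09:00–18:00: 09:15–11:15, 12:45–18:00.
Aarav free within 09:00–18:00: 09:15–11:30, 12:15–14:15, 14:45–18:00.
Vera ∩ Elena: 10:00–11:15, 13:15–18:00.
Vera ∩ Elena ∩ Aarav: 10:00–11:15, 13:15–14:15, 14:45–18:00.
Windows ≥ 15 min: 10:00–11:15, 13:15–14:15, 14:45–18:00.
Earliest such window starts at 10:00.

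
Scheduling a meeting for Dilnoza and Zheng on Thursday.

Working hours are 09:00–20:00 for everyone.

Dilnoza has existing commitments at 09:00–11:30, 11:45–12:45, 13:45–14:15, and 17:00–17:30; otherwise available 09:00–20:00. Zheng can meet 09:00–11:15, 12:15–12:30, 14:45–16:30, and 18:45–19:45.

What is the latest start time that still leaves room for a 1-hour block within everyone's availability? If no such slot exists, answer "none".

18:45

Dilnoza free within 09:00–20:00: 11:30–11:45, 12:45–13:45, 14:15–17:00, 17:30–20:00.
Dilnoza ∩ Zheng: 14:45–16:30, 18:45–19:45.
Windows ≥ 60 min: 14:45–16:30, 18:45–19:45.
Latest start in the last window 18:45–19:45 is 19:45 − 60 min = 18:45.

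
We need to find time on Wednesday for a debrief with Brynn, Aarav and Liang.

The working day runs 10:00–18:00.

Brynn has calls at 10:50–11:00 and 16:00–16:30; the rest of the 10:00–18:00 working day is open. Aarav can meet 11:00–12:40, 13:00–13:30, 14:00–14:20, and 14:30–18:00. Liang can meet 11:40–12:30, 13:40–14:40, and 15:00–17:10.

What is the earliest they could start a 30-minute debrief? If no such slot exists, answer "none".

Brynn free within 10:00–18:00: 10:00–10:50, 11:00–16:00, 16:30–18:00.
Brynn ∩ Aarav: 11:00–12:40, 13:00–13:30, 14:00–14:20, 14:30–16:00, 16:30–18:00.
Brynn ∩ Aarav ∩ Liang: 11:40–12:30, 14:00–14:20, 14:30–14:40, 15:00–16:00, 16:30–17:10.
Windows ≥ 30 min: 11:40–12:30, 15:00–16:00, 16:30–17:10.
Earliest such window starts at 11:40.

11:40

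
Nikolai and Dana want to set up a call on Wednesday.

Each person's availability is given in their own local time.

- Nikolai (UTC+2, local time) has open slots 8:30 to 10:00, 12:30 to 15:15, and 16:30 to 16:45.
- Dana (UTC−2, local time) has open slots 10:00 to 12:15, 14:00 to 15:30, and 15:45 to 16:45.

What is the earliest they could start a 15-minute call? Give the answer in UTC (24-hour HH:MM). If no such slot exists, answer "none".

Nikolai → UTC: 06:30–08:00, 10:30–13:15, 14:30–14:45.
Dana → UTC: 12:00–14:15, 16:00–17:30, 17:45–18:45.
Nikolai ∩ Dana: 12:00–13:15.
Windows ≥ 15 min: 12:00–13:15.
Earliest such window starts at 12:00.

12:00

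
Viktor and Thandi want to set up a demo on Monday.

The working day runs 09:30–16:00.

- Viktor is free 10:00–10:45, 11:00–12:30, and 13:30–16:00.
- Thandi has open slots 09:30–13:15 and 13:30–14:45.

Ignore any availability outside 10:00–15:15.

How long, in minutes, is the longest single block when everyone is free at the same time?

Viktor ∩ Thandi: 10:00–10:45, 11:00–12:30, 13:30–14:45.
Restricted to 10:00–15:15: 10:00–10:45, 11:00–12:30, 13:30–14:45.
Common window lengths: 45, 90, 75 min; longest is 90.

90 minutes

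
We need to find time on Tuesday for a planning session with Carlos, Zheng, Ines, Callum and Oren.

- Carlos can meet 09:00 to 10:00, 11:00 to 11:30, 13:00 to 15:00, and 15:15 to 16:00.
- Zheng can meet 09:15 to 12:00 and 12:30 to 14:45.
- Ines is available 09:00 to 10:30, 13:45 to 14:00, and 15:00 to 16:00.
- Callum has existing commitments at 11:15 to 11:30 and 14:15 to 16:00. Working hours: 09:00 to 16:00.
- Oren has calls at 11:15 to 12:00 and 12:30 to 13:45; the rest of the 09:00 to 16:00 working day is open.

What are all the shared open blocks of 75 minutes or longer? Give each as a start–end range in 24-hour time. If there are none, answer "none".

Callum free within 09:00–16:00: 09:00–11:15, 11:30–14:15.
Oren free within 09:00–16:00: 09:00–11:15, 12:00–12:30, 13:45–16:00.
Carlos ∩ Zheng: 09:15–10:00, 11:00–11:30, 13:00–14:45.
Carlos ∩ Zheng ∩ Ines: 09:15–10:00, 13:45–14:00.
Carlos ∩ Zheng ∩ Ines ∩ Callum: 09:15–10:00, 13:45–14:00.
Carlos ∩ Zheng ∩ Ines ∩ Callum ∩ Oren: 09:15–10:00, 13:45–14:00.
Windows ≥ 75 min: (none).

none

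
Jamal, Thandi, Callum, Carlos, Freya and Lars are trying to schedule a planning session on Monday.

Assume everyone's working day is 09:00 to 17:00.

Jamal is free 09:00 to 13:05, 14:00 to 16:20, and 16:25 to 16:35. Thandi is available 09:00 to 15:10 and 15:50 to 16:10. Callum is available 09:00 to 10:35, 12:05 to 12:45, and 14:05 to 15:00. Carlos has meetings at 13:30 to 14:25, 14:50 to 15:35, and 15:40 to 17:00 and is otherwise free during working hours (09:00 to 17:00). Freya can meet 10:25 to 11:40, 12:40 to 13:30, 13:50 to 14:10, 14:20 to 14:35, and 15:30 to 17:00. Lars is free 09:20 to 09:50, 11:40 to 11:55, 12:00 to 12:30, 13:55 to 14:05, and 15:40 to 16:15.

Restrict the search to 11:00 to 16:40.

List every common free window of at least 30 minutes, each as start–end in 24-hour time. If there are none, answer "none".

none

Carlos free within 09:00–17:00: 09:00–13:30, 14:25–14:50, 15:35–15:40.
Jamal ∩ Thandi: 09:00–13:05, 14:00–15:10, 15:50–16:10.
Jamal ∩ Thandi ∩ Callum: 09:00–10:35, 12:05–12:45, 14:05–15:00.
Jamal ∩ Thandi ∩ Callum ∩ Carlos: 09:00–10:35, 12:05–12:45, 14:25–14:50.
Jamal ∩ Thandi ∩ Callum ∩ Carlos ∩ Freya: 10:25–10:35, 12:40–12:45, 14:25–14:35.
Jamal ∩ Thandi ∩ Callum ∩ Carlos ∩ Freya ∩ Lars: (none).
Restricted to 11:00–16:40: (none).
Windows ≥ 30 min: (none).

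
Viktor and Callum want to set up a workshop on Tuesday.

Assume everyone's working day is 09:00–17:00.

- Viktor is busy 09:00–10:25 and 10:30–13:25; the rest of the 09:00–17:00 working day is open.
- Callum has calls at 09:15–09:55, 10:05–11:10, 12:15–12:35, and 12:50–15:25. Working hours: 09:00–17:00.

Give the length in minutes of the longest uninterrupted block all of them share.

95 minutes

Viktor free within 09:00–17:00: 10:25–10:30, 13:25–17:00.
Callum free within 09:00–17:00: 09:00–09:15, 09:55–10:05, 11:10–12:15, 12:35–12:50, 15:25–17:00.
Viktor ∩ Callum: 15:25–17:00.
Single common window of 95 minutes.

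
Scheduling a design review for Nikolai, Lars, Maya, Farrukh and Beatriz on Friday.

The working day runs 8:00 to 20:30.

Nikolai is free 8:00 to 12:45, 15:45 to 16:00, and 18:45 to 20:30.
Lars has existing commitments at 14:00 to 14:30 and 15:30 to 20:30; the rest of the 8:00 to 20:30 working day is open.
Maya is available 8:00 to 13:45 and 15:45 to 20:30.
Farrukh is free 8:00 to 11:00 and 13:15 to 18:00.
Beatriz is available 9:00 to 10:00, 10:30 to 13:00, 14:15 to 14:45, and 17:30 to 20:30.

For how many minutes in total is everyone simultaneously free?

90 minutes

Lars free within 08:00–20:30: 08:00–14:00, 14:30–15:30.
Nikolai ∩ Lars: 08:00–12:45.
Nikolai ∩ Lars ∩ Maya: 08:00–12:45.
Nikolai ∩ Lars ∩ Maya ∩ Farrukh: 08:00–11:00.
Nikolai ∩ Lars ∩ Maya ∩ Farrukh ∩ Beatriz: 09:00–10:00, 10:30–11:00.
Total common minutes: 60 + 30 = 90.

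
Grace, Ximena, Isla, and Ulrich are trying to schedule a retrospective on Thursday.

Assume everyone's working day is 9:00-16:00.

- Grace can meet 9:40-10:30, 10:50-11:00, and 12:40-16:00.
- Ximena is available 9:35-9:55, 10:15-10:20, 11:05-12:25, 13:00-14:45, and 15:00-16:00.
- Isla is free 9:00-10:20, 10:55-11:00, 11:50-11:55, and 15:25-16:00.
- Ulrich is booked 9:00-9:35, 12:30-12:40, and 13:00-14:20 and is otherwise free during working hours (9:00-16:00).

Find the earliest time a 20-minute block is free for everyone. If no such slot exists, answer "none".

15:25

Ulrich free within 09:00–16:00: 09:35–12:30, 12:40–13:00, 14:20–16:00.
Grace ∩ Ximena: 09:40–09:55, 10:15–10:20, 13:00–14:45, 15:00–16:00.
Grace ∩ Ximena ∩ Isla: 09:40–09:55, 10:15–10:20, 15:25–16:00.
Grace ∩ Ximena ∩ Isla ∩ Ulrich: 09:40–09:55, 10:15–10:20, 15:25–16:00.
Windows ≥ 20 min: 15:25–16:00.
Earliest such window starts at 15:25.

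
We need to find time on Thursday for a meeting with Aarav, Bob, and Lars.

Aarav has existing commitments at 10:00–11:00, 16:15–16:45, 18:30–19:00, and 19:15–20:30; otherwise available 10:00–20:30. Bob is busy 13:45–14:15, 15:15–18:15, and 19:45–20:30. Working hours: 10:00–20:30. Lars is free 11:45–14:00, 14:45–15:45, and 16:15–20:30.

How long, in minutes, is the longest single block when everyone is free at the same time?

Aarav free within 10:00–20:30: 11:00–16:15, 16:45–18:30, 19:00–19:15.
Bob free within 10:00–20:30: 10:00–13:45, 14:15–15:15, 18:15–19:45.
Aarav ∩ Bob: 11:00–13:45, 14:15–15:15, 18:15–18:30, 19:00–19:15.
Aarav ∩ Bob ∩ Lars: 11:45–13:45, 14:45–15:15, 18:15–18:30, 19:00–19:15.
Common window lengths: 120, 30, 15, 15 min; longest is 120.

120 minutes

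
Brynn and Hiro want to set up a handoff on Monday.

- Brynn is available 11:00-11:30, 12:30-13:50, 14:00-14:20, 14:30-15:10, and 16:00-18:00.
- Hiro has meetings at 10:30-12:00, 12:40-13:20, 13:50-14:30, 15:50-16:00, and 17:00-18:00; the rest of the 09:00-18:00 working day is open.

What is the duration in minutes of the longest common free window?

60 minutes

Hiro free within 09:00–18:00: 09:00–10:30, 12:00–12:40, 13:20–13:50, 14:30–15:50, 16:00–17:00.
Brynn ∩ Hiro: 12:30–12:40, 13:20–13:50, 14:30–15:10, 16:00–17:00.
Common window lengths: 10, 30, 40, 60 min; longest is 60.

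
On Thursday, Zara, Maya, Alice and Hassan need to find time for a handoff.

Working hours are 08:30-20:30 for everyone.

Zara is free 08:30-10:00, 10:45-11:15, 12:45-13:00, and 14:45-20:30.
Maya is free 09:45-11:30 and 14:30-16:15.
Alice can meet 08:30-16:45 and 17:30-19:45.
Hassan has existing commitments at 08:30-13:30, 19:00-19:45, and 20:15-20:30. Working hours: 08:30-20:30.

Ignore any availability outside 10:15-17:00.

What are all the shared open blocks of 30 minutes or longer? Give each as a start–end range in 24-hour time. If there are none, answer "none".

14:45–16:15

Hassan free within 08:30–20:30: 13:30–19:00, 19:45–20:15.
Zara ∩ Maya: 09:45–10:00, 10:45–11:15, 14:45–16:15.
Zara ∩ Maya ∩ Alice: 09:45–10:00, 10:45–11:15, 14:45–16:15.
Zara ∩ Maya ∩ Alice ∩ Hassan: 14:45–16:15.
Restricted to 10:15–17:00: 14:45–16:15.
Windows ≥ 30 min: 14:45–16:15.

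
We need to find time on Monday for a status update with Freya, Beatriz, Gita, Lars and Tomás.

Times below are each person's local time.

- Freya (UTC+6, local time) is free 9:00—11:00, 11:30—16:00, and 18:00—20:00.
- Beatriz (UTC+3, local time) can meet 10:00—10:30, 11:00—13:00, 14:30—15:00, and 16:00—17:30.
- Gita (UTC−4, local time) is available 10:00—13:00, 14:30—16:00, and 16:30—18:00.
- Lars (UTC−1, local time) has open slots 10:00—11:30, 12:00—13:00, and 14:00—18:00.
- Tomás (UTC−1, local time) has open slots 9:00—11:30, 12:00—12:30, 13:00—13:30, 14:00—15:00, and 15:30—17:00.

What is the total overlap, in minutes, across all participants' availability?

Freya → UTC: 03:00–05:00, 05:30–10:00, 12:00–14:00.
Beatriz → UTC: 07:00–07:30, 08:00–10:00, 11:30–12:00, 13:00–14:30.
Gita → UTC: 14:00–17:00, 18:30–20:00, 20:30–22:00.
Lars → UTC: 11:00–12:30, 13:00–14:00, 15:00–19:00.
Tomás → UTC: 10:00–12:30, 13:00–13:30, 14:00–14:30, 15:00–16:00, 16:30–18:00.
Freya ∩ Beatriz: 07:00–07:30, 08:00–10:00, 13:00–14:00.
Freya ∩ Beatriz ∩ Gita: (none).
Freya ∩ Beatriz ∩ Gita ∩ Lars: (none).
Freya ∩ Beatriz ∩ Gita ∩ Lars ∩ Tomás: (none).
Total common minutes: 0.

0 minutes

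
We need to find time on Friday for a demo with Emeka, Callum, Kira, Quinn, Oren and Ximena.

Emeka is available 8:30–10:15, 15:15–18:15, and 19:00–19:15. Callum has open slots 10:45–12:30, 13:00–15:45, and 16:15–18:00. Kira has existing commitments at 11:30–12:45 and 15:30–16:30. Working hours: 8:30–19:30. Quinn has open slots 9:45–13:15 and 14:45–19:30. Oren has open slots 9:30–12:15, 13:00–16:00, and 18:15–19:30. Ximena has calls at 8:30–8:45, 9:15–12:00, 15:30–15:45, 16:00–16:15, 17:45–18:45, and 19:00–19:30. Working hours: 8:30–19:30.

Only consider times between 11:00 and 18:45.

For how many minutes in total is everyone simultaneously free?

Kira free within 08:30–19:30: 08:30–11:30, 12:45–15:30, 16:30–19:30.
Ximena free within 08:30–19:30: 08:45–09:15, 12:00–15:30, 15:45–16:00, 16:15–17:45, 18:45–19:00.
Emeka ∩ Callum: 15:15–15:45, 16:15–18:00.
Emeka ∩ Callum ∩ Kira: 15:15–15:30, 16:30–18:00.
Emeka ∩ Callum ∩ Kira ∩ Quinn: 15:15–15:30, 16:30–18:00.
Emeka ∩ Callum ∩ Kira ∩ Quinn ∩ Oren: 15:15–15:30.
Emeka ∩ Callum ∩ Kira ∩ Quinn ∩ Oren ∩ Ximena: 15:15–15:30.
Restricted to 11:00–18:45: 15:15–15:30.
Total common minutes: 15.

15 minutes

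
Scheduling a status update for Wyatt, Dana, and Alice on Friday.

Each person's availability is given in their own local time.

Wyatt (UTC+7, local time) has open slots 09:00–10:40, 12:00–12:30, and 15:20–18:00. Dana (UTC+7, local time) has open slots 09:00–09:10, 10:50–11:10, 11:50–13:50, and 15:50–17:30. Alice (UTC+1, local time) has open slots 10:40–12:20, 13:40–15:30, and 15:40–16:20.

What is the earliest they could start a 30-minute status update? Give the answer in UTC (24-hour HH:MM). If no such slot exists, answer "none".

Wyatt → UTC: 02:00–03:40, 05:00–05:30, 08:20–11:00.
Dana → UTC: 02:00–02:10, 03:50–04:10, 04:50–06:50, 08:50–10:30.
Alice → UTC: 09:40–11:20, 12:40–14:30, 14:40–15:20.
Wyatt ∩ Dana: 02:00–02:10, 05:00–05:30, 08:50–10:30.
Wyatt ∩ Dana ∩ Alice: 09:40–10:30.
Windows ≥ 30 min: 09:40–10:30.
Earliest such window starts at 09:40.

09:40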